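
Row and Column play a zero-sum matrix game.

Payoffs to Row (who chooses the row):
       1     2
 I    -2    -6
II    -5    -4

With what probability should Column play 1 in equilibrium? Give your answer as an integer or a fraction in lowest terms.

2/5

Row minima are -6 and -5, so Row's maximin is -5; column maxima are -2 and -4, so Column's minimax is -4. These differ, so the equilibrium is in mixed strategies.
Let Column play 1 with probability q. Row is indifferent when −2q − 6(1−q) = −5q − 4(1−q), giving q = 2/5.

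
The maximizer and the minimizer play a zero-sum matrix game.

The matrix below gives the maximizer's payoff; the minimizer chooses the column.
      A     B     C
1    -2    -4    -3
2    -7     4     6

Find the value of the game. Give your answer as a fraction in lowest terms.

-36/13

Column C is strictly dominated by B for the minimizer (it gives the maximizer more in every row).
The remaining 2×2 game on (1, 2) × (A, B) has no saddle point. Let the maximizer play 1 with probability p; indifference gives −2p − 7(1−p) = −4p + 4(1−p), so p = 11/13.
Similarly the minimizer's optimal q on A is 8/13, and the value is -2·(8/13) + (-4)·(5/13) = -36/13.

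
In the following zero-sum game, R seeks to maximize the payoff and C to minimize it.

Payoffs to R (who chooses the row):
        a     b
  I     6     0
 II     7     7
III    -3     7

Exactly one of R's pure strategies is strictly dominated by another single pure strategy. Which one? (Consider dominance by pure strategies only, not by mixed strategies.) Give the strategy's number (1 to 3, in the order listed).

1

Compare I with II: 7 > 6, 7 > 0.
So II strictly dominates I for R; I is strictly dominated.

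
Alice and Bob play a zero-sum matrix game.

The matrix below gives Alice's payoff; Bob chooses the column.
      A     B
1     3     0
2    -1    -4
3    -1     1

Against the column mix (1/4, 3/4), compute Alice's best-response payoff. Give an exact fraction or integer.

1: (3)·(1/4) + (0)·(3/4) = 3/4.
2: (-1)·(1/4) + (-4)·(3/4) = -13/4.
3: (-1)·(1/4) + (1)·(3/4) = 1/2.
The best pure response is 1 with expected payoff 3/4.

3/4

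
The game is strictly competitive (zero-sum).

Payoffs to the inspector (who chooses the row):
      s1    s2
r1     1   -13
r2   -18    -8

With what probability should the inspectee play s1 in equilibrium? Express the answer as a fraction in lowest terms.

Row minima are -13 and -18, so the inspector's maximin is -13; column maxima are 1 and -8, so the inspectee's minimax is -8. These differ, so the equilibrium is in mixed strategies.
Let the inspectee play s1 with probability q. The inspector is indifferent when q − 13(1−q) = −18q − 8(1−q), giving q = 5/24.

5/24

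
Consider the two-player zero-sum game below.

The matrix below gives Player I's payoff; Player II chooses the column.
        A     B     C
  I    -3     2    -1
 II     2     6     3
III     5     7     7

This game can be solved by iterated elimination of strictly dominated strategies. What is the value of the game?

5

Column B is strictly dominated by A for Player II (-3<2, 2<6, 5<7); eliminate B.
Row II is strictly dominated by row III (5>2, 7>3); eliminate II.
Row I is strictly dominated by row III (5>-3, 7>-1); eliminate I.
Column C is strictly dominated by A for Player II (5<7); eliminate C.
Only (III, A) remains, with payoff 5.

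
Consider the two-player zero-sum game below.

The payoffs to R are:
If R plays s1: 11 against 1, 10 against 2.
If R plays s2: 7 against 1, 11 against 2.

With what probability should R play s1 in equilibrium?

4/5

Row minima are 10 and 7, so R's maximin is 10; column maxima are 11 and 11, so C's minimax is 11. These differ, so the equilibrium is in mixed strategies.
Let R play s1 with probability p. C is indifferent when 11p + 7(1−p) = 10p + 11(1−p), giving p = 4/5.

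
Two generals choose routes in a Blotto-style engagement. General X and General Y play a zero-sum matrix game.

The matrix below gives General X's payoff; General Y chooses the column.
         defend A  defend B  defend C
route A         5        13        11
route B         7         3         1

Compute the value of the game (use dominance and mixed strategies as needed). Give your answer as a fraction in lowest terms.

Column defend B is strictly dominated by defend C for General Y (it gives General X more in every row).
The remaining 2×2 game on (route A, route B) × (defend A, defend C) has no saddle point. Let General X play route A with probability p; indifference gives 5p + 7(1−p) = 11p + (1−p), so p = 1/2.
Similarly General Y's optimal q on defend A is 5/6, and the value is 5·(5/6) + (11)·(1/6) = 6.

6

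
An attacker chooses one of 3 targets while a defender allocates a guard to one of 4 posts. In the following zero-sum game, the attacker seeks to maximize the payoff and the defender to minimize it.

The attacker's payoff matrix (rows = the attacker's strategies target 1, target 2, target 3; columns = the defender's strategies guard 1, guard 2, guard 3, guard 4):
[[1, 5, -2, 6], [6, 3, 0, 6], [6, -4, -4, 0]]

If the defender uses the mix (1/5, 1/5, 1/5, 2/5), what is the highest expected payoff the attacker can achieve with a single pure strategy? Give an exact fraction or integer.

target 1: (1)·(1/5) + (5)·(1/5) + (-2)·(1/5) + (6)·(2/5) = 16/5.
target 2: (6)·(1/5) + (3)·(1/5) + (0)·(1/5) + (6)·(2/5) = 21/5.
target 3: (6)·(1/5) + (-4)·(1/5) + (-4)·(1/5) + (0)·(2/5) = -2/5.
The best pure response is target 2 with expected payoff 21/5.

21/5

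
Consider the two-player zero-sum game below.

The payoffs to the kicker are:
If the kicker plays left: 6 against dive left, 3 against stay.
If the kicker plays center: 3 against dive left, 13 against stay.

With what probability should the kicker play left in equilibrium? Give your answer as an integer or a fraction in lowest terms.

Row minima are 3 and 3, so the kicker's maximin is 3; column maxima are 6 and 13, so the goalkeeper's minimax is 6. These differ, so the equilibrium is in mixed strategies.
Let the kicker play left with probability p. The goalkeeper is indifferent when 6p + 3(1−p) = 3p + 13(1−p), giving p = 10/13.

10/13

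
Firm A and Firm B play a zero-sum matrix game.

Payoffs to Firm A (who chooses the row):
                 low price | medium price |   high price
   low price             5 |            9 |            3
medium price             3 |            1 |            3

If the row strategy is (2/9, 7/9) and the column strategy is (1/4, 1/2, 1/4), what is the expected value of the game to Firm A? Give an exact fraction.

3

Against (1/4, 1/2, 1/4), each row's expected payoff is low price: 13/2; medium price: 2.
Taking the (2/9, 7/9)-weighted average: (2/9)·(13/2) + (7/9)·(2) = 3.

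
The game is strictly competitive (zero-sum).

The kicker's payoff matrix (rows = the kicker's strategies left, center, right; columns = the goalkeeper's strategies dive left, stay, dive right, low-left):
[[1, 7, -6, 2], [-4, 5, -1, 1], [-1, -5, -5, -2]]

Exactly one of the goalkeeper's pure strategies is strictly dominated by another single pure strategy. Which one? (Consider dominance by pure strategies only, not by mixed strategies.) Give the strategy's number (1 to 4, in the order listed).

The goalkeeper prefers columns that give the kicker less. Compare low-left with dive right: -6 < 2, -1 < 1, -5 < -2.
So dive right strictly dominates low-left for the goalkeeper; low-left is strictly dominated.

4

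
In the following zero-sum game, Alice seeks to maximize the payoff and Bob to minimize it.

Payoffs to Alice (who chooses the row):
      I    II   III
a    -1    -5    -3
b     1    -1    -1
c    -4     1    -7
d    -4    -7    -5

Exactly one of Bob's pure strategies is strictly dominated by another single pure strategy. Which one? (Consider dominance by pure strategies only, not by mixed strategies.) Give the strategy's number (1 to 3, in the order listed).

Bob prefers columns that give Alice less. Compare I with III: -3 < -1, -1 < 1, -7 < -4, -5 < -4.
So III strictly dominates I for Bob; I is strictly dominated.

1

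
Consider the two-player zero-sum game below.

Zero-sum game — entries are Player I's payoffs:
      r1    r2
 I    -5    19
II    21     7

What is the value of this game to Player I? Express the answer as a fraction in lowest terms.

Row minima are -5 and 7, so Player I's maximin is 7; column maxima are 21 and 19, so Player II's minimax is 19. These differ, so the equilibrium is in mixed strategies.
Let Player I play I with probability p. Player II is indifferent when −5p + 21(1−p) = 19p + 7(1−p), giving p = 7/19.
Let Player II play r1 with probability q. Player I is indifferent when −5q + 19(1−q) = 21q + 7(1−q), giving q = 6/19.
The value is -5·(6/19) + (19)·(13/19) = 217/19.

217/19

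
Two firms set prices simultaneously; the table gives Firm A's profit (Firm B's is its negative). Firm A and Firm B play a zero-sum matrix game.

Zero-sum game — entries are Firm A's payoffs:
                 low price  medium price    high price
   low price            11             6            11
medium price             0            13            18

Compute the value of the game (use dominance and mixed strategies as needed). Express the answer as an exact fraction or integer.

Column high price is strictly dominated by medium price for Firm B (it gives Firm A more in every row).
The remaining 2×2 game on (low price, medium price) × (low price, medium price) has no saddle point. Let Firm A play low price with probability p; indifference gives 11p = 6p + 13(1−p), so p = 13/18.
Similarly Firm B's optimal q on low price is 7/18, and the value is 11·(7/18) + (6)·(11/18) = 143/18.

143/18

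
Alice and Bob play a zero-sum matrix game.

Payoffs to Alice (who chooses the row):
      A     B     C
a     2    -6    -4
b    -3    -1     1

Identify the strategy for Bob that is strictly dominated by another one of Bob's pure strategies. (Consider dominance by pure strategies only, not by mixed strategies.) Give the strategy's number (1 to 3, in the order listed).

3

Bob prefers columns that give Alice less. Compare C with B: -6 < -4, -1 < 1.
So B strictly dominates C for Bob; C is strictly dominated.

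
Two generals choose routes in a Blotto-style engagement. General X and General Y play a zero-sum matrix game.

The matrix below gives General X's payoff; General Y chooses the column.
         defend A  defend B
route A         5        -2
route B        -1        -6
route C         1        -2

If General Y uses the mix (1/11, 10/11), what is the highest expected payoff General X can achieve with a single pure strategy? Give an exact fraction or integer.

route A: (5)·(1/11) + (-2)·(10/11) = -15/11.
route B: (-1)·(1/11) + (-6)·(10/11) = -61/11.
route C: (1)·(1/11) + (-2)·(10/11) = -19/11.
The best pure response is route A with expected payoff -15/11.

-15/11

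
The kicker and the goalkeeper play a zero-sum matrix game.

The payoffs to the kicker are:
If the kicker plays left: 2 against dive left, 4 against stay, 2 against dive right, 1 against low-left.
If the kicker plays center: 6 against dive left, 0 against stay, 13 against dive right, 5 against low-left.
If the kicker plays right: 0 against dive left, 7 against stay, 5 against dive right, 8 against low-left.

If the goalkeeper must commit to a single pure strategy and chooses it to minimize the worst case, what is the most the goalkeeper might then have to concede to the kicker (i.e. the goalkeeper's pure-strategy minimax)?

6

The worst case (largest entry) in each column is dive left: 6, stay: 7, dive right: 13, low-left: 8.
The best (smallest) of these is 6.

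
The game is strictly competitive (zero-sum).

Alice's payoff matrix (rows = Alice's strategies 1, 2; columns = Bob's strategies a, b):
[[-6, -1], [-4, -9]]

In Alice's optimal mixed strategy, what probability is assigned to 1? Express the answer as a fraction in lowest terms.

Row minima are -6 and -9, so Alice's maximin is -6; column maxima are -4 and -1, so Bob's minimax is -4. These differ, so the equilibrium is in mixed strategies.
Let Alice play 1 with probability p. Bob is indifferent when −6p − 4(1−p) = −p − 9(1−p), giving p = 1/2.

1/2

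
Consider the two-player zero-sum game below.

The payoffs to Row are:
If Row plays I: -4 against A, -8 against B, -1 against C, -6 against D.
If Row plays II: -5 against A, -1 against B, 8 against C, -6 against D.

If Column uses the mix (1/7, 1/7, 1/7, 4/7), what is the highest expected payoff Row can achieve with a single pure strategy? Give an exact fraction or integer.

I: (-4)·(1/7) + (-8)·(1/7) + (-1)·(1/7) + (-6)·(4/7) = -37/7.
II: (-5)·(1/7) + (-1)·(1/7) + (8)·(1/7) + (-6)·(4/7) = -22/7.
The best pure response is II with expected payoff -22/7.

-22/7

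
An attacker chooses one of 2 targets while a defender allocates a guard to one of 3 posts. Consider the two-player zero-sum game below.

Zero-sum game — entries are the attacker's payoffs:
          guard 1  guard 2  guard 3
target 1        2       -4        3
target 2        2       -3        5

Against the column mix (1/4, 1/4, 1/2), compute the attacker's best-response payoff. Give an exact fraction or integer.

target 1: (2)·(1/4) + (-4)·(1/4) + (3)·(1/2) = 1.
target 2: (2)·(1/4) + (-3)·(1/4) + (5)·(1/2) = 9/4.
The best pure response is target 2 with expected payoff 9/4.

9/4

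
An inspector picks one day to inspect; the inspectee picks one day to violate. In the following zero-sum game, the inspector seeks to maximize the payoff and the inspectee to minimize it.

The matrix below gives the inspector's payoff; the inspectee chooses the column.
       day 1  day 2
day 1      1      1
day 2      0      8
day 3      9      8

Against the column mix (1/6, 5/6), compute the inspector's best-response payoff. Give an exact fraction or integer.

49/6

day 1: (1)·(1/6) + (1)·(5/6) = 1.
day 2: (0)·(1/6) + (8)·(5/6) = 20/3.
day 3: (9)·(1/6) + (8)·(5/6) = 49/6.
The best pure response is day 3 with expected payoff 49/6.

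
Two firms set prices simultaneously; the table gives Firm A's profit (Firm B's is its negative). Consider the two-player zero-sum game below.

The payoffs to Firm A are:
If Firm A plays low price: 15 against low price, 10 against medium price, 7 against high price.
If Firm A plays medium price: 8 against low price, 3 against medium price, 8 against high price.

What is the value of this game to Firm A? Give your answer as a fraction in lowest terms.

Column low price is strictly dominated by medium price for Firm B (it gives Firm A more in every row).
The remaining 2×2 game on (low price, medium price) × (medium price, high price) has no saddle point. Let Firm A play low price with probability p; indifference gives 10p + 3(1−p) = 7p + 8(1−p), so p = 5/8.
Similarly Firm B's optimal q on medium price is 1/8, and the value is 10·(1/8) + (7)·(7/8) = 59/8.

59/8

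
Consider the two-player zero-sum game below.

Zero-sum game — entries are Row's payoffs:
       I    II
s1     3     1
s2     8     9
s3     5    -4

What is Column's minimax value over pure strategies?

The worst case (largest entry) in each column is I: 8, II: 9.
The best (smallest) of these is 8.

8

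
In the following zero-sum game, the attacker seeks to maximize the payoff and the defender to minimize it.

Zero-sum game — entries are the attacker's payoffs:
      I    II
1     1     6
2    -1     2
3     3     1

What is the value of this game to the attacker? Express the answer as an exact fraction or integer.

17/7

Row 2 is strictly dominated by row 1, so the attacker never plays it.
The remaining 2×2 game on (1, 3) × (I, II) has no saddle point. Let the attacker play 1 with probability p; indifference gives p + 3(1−p) = 6p + (1−p), so p = 2/7.
Similarly the defender's optimal q on I is 5/7, and the value is 1·(5/7) + (6)·(2/7) = 17/7.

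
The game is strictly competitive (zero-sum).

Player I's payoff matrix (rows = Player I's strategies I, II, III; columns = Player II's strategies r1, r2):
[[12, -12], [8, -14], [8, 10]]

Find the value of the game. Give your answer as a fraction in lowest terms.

108/13

Row II is strictly dominated by row I, so Player I never plays it.
The remaining 2×2 game on (I, III) × (r1, r2) has no saddle point. Let Player I play I with probability p; indifference gives 12p + 8(1−p) = −12p + 10(1−p), so p = 1/13.
Similarly Player II's optimal q on r1 is 11/13, and the value is 12·(11/13) + (-12)·(2/13) = 108/13.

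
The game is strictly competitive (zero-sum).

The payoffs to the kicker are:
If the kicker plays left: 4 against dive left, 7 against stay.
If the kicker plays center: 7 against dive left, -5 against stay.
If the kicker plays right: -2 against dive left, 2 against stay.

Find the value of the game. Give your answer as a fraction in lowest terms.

Row right is strictly dominated by row left, so the kicker never plays it.
The remaining 2×2 game on (left, center) × (dive left, stay) has no saddle point. Let the kicker play left with probability p; indifference gives 4p + 7(1−p) = 7p − 5(1−p), so p = 4/5.
Similarly the goalkeeper's optimal q on dive left is 4/5, and the value is 4·(4/5) + (7)·(1/5) = 23/5.

23/5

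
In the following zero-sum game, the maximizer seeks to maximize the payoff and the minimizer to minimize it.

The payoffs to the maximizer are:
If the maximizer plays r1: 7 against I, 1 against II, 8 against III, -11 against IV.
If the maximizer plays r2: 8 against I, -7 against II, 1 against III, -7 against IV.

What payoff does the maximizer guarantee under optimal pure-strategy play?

-7

Row minima: -11, -7 → the maximizer's maximin is -7.
Column maxima: 8, 1, 8, -7 → the minimizer's minimax is -7.
They coincide at (r2, IV), so the value is -7.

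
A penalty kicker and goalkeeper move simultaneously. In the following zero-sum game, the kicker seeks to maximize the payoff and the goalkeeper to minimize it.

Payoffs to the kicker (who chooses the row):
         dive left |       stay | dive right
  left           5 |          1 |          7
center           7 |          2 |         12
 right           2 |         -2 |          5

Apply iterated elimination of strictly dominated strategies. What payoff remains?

Column dive left is strictly dominated by stay for the goalkeeper (1<5, 2<7, -2<2); eliminate dive left.
Row left is strictly dominated by row center (2>1, 12>7); eliminate left.
Row right is strictly dominated by row center (2>-2, 12>5); eliminate right.
Column dive right is strictly dominated by stay for the goalkeeper (2<12); eliminate dive right.
Only (center, stay) remains, with payoff 2.

2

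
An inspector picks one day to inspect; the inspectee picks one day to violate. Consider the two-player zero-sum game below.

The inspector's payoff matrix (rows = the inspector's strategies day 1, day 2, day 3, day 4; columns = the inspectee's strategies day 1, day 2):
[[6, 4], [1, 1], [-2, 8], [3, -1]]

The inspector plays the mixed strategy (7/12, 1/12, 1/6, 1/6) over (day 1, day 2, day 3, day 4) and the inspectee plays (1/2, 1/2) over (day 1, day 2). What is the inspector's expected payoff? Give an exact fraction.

11/3

Against (1/2, 1/2), each row's expected payoff is day 1: 5; day 2: 1; day 3: 3; day 4: 1.
Taking the (7/12, 1/12, 1/6, 1/6)-weighted average: (7/12)·(5) + (1/12)·(1) + (1/6)·(3) + (1/6)·(1) = 11/3.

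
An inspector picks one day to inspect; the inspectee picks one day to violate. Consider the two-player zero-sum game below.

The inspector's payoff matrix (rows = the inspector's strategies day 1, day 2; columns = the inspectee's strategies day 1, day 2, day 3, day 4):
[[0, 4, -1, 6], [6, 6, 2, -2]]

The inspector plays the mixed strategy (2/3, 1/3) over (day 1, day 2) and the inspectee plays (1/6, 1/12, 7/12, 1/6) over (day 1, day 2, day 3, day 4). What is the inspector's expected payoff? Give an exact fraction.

23/18

Against (1/6, 1/12, 7/12, 1/6), each row's expected payoff is day 1: 3/4; day 2: 7/3.
Taking the (2/3, 1/3)-weighted average: (2/3)·(3/4) + (1/3)·(7/3) = 23/18.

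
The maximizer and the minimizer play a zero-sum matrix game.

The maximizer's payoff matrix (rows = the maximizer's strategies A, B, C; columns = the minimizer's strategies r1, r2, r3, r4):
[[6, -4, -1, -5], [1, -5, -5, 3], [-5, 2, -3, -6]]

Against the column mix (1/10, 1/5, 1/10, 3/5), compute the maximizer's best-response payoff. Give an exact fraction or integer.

2/5

A: (6)·(1/10) + (-4)·(1/5) + (-1)·(1/10) + (-5)·(3/5) = -33/10.
B: (1)·(1/10) + (-5)·(1/5) + (-5)·(1/10) + (3)·(3/5) = 2/5.
C: (-5)·(1/10) + (2)·(1/5) + (-3)·(1/10) + (-6)·(3/5) = -4.
The best pure response is B with expected payoff 2/5.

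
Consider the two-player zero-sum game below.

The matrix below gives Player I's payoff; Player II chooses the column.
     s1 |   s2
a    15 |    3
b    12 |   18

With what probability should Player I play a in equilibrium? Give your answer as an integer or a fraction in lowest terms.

1/3

Row minima are 3 and 12, so Player I's maximin is 12; column maxima are 15 and 18, so Player II's minimax is 15. These differ, so the equilibrium is in mixed strategies.
Let Player I play a with probability p. Player II is indifferent when 15p + 12(1−p) = 3p + 18(1−p), giving p = 1/3.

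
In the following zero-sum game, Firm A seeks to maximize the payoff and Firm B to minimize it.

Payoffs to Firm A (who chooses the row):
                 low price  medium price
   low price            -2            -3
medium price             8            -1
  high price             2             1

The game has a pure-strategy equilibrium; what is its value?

1

Row minima: -3, -1, 1 → Firm A's maximin is 1.
Column maxima: 8, 1 → Firm B's minimax is 1.
They coincide at (high price, medium price), so the value is 1.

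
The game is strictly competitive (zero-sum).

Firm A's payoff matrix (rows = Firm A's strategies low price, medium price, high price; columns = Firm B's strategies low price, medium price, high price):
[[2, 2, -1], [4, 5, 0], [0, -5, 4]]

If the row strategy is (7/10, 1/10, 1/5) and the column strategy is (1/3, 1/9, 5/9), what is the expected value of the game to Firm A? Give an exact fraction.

34/45

Against (1/3, 1/9, 5/9), each row's expected payoff is low price: 1/3; medium price: 17/9; high price: 5/3.
Taking the (7/10, 1/10, 1/5)-weighted average: (7/10)·(1/3) + (1/10)·(17/9) + (1/5)·(5/3) = 34/45.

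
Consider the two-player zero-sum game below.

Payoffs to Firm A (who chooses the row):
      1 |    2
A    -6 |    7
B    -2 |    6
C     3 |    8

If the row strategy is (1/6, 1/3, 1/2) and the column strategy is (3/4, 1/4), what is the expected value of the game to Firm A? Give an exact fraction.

Against (3/4, 1/4), each row's expected payoff is A: -11/4; B: 0; C: 17/4.
Taking the (1/6, 1/3, 1/2)-weighted average: (1/6)·(-11/4) + (1/3)·(0) + (1/2)·(17/4) = 5/3.

5/3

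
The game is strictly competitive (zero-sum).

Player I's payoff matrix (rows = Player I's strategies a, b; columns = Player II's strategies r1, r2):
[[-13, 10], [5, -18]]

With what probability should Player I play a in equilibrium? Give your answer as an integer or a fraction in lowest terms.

Row minima are -13 and -18, so Player I's maximin is -13; column maxima are 5 and 10, so Player II's minimax is 5. These differ, so the equilibrium is in mixed strategies.
Let Player I play a with probability p. Player II is indifferent when −13p + 5(1−p) = 10p − 18(1−p), giving p = 1/2.

1/2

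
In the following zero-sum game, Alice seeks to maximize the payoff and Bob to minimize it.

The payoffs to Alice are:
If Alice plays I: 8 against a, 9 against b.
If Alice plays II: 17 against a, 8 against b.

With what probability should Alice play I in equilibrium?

Row minima are 8 and 8, so Alice's maximin is 8; column maxima are 17 and 9, so Bob's minimax is 9. These differ, so the equilibrium is in mixed strategies.
Let Alice play I with probability p. Bob is indifferent when 8p + 17(1−p) = 9p + 8(1−p), giving p = 9/10.

9/10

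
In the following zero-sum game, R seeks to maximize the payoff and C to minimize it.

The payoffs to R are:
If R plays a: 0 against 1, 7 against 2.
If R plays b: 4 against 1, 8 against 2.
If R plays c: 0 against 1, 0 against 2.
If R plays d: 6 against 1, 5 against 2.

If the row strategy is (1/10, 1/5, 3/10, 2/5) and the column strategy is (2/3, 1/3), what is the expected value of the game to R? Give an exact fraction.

Against (2/3, 1/3), each row's expected payoff is a: 7/3; b: 16/3; c: 0; d: 17/3.
Taking the (1/10, 1/5, 3/10, 2/5)-weighted average: (1/10)·(7/3) + (1/5)·(16/3) + (3/10)·(0) + (2/5)·(17/3) = 107/30.

107/30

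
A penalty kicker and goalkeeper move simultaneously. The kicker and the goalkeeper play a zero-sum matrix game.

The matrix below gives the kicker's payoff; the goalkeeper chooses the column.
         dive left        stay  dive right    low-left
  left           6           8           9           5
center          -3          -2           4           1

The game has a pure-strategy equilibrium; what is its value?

5

Row minima: 5, -3 → the kicker's maximin is 5.
Column maxima: 6, 8, 9, 5 → the goalkeeper's minimax is 5.
They coincide at (left, low-left), so the value is 5.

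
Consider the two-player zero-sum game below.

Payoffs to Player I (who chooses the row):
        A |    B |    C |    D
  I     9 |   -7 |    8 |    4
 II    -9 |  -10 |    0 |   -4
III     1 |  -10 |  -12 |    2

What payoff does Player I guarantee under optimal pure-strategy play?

Row minima: -7, -10, -12 → Player I's maximin is -7.
Column maxima: 9, -7, 8, 4 → Player II's minimax is -7.
They coincide at (I, B), so the value is -7.

-7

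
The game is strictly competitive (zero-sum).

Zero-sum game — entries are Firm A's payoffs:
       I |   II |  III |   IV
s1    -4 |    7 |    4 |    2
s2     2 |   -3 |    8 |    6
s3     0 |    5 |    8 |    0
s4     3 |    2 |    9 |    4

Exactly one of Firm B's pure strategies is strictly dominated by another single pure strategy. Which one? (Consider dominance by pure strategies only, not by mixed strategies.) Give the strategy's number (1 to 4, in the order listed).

Firm B prefers columns that give Firm A less. Compare III with I: -4 < 4, 2 < 8, 0 < 8, 3 < 9.
So I strictly dominates III for Firm B; III is strictly dominated.

3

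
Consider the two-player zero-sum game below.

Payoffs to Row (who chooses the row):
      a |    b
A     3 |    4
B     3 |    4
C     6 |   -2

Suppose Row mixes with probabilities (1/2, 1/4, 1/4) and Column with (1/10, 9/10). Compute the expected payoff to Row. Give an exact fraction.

21/8

Against (1/10, 9/10), each row's expected payoff is A: 39/10; B: 39/10; C: -6/5.
Taking the (1/2, 1/4, 1/4)-weighted average: (1/2)·(39/10) + (1/4)·(39/10) + (1/4)·(-6/5) = 21/8.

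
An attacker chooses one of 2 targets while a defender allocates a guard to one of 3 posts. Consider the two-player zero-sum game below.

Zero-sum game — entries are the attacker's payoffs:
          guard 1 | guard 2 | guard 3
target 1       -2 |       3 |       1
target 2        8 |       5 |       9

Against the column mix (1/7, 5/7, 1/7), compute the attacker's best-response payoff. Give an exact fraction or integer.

target 1: (-2)·(1/7) + (3)·(5/7) + (1)·(1/7) = 2.
target 2: (8)·(1/7) + (5)·(5/7) + (9)·(1/7) = 6.
The best pure response is target 2 with expected payoff 6.

6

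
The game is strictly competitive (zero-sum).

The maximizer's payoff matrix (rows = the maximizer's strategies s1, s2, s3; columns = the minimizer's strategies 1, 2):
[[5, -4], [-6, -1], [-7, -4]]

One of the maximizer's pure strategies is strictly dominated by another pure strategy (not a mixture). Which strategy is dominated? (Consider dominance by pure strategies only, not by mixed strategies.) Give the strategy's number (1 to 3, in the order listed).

Compare s3 with s2: -6 > -7, -1 > -4.
So s2 strictly dominates s3 for the maximizer; s3 is strictly dominated.

3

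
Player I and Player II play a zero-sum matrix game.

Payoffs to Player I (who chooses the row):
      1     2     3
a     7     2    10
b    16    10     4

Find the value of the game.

46/7

Column 1 is strictly dominated by 2 for Player II (it gives Player I more in every row).
The remaining 2×2 game on (a, b) × (2, 3) has no saddle point. Let Player I play a with probability p; indifference gives 2p + 10(1−p) = 10p + 4(1−p), so p = 3/7.
Similarly Player II's optimal q on 2 is 3/7, and the value is 2·(3/7) + (10)·(4/7) = 46/7.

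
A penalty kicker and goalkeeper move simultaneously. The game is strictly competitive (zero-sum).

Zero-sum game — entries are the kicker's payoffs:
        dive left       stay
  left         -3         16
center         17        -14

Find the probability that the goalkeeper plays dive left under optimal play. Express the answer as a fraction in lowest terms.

Row minima are -3 and -14, so the kicker's maximin is -3; column maxima are 17 and 16, so the goalkeeper's minimax is 16. These differ, so the equilibrium is in mixed strategies.
Let the goalkeeper play dive left with probability q. The kicker is indifferent when −3q + 16(1−q) = 17q − 14(1−q), giving q = 3/5.

3/5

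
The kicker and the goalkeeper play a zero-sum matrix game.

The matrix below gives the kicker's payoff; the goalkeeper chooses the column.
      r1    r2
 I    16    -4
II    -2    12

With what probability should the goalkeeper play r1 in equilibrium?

8/17

Row minima are -4 and -2, so the kicker's maximin is -2; column maxima are 16 and 12, so the goalkeeper's minimax is 12. These differ, so the equilibrium is in mixed strategies.
Let the goalkeeper play r1 with probability q. The kicker is indifferent when 16q − 4(1−q) = −2q + 12(1−q), giving q = 8/17.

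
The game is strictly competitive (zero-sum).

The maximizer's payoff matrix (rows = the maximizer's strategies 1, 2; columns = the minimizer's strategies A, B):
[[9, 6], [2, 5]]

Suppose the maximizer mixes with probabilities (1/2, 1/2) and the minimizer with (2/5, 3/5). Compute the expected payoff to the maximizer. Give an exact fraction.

11/2

Against (2/5, 3/5), each row's expected payoff is 1: 36/5; 2: 19/5.
Taking the (1/2, 1/2)-weighted average: (1/2)·(36/5) + (1/2)·(19/5) = 11/2.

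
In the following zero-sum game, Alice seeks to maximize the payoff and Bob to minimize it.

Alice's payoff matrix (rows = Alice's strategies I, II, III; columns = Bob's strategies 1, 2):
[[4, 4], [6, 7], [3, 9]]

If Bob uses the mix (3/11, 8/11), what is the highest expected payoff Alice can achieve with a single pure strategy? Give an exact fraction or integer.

I: (4)·(3/11) + (4)·(8/11) = 4.
II: (6)·(3/11) + (7)·(8/11) = 74/11.
III: (3)·(3/11) + (9)·(8/11) = 81/11.
The best pure response is III with expected payoff 81/11.

81/11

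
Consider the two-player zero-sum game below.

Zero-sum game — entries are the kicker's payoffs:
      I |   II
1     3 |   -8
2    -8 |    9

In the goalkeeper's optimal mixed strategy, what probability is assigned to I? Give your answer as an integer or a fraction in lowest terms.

Row minima are -8 and -8, so the kicker's maximin is -8; column maxima are 3 and 9, so the goalkeeper's minimax is 3. These differ, so the equilibrium is in mixed strategies.
Let the goalkeeper play I with probability q. The kicker is indifferent when 3q − 8(1−q) = −8q + 9(1−q), giving q = 17/28.

17/28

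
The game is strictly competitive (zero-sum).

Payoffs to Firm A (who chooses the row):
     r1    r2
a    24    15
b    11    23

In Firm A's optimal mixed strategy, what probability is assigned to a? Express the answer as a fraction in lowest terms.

4/7

Row minima are 15 and 11, so Firm A's maximin is 15; column maxima are 24 and 23, so Firm B's minimax is 23. These differ, so the equilibrium is in mixed strategies.
Let Firm A play a with probability p. Firm B is indifferent when 24p + 11(1−p) = 15p + 23(1−p), giving p = 4/7.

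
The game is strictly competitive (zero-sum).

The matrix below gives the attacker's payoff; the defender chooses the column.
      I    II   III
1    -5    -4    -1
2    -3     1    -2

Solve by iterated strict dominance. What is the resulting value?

Column II is strictly dominated by I for the defender (-5<-4, -3<1); eliminate II.
Column III is strictly dominated by I for the defender (-5<-1, -3<-2); eliminate III.
Row 1 is strictly dominated by row 2 (-3>-5); eliminate 1.
Only (2, I) remains, with payoff -3.

-3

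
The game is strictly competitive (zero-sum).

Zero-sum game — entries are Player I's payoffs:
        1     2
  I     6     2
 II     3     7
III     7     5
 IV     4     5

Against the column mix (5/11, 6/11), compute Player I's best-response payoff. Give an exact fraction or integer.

65/11

I: (6)·(5/11) + (2)·(6/11) = 42/11.
II: (3)·(5/11) + (7)·(6/11) = 57/11.
III: (7)·(5/11) + (5)·(6/11) = 65/11.
IV: (4)·(5/11) + (5)·(6/11) = 50/11.
The best pure response is III with expected payoff 65/11.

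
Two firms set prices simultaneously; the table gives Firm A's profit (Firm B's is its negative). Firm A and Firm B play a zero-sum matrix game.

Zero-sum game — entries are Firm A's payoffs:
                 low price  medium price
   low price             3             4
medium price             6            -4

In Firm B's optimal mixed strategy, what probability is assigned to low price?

Row minima are 3 and -4, so Firm A's maximin is 3; column maxima are 6 and 4, so Firm B's minimax is 4. These differ, so the equilibrium is in mixed strategies.
Let Firm B play low price with probability q. Firm A is indifferent when 3q + 4(1−q) = 6q − 4(1−q), giving q = 8/11.

8/11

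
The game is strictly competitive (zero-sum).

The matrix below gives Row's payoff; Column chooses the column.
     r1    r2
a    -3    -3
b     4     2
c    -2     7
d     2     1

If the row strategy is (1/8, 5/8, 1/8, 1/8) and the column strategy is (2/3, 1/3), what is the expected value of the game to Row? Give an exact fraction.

Against (2/3, 1/3), each row's expected payoff is a: -3; b: 10/3; c: 1; d: 5/3.
Taking the (1/8, 5/8, 1/8, 1/8)-weighted average: (1/8)·(-3) + (5/8)·(10/3) + (1/8)·(1) + (1/8)·(5/3) = 49/24.

49/24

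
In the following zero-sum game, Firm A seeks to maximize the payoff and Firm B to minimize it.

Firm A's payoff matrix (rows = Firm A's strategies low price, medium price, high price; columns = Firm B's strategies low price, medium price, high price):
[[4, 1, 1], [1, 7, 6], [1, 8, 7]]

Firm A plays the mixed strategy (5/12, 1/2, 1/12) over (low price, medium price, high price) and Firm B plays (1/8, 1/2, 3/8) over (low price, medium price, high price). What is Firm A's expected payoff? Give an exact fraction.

391/96

Against (1/8, 1/2, 3/8), each row's expected payoff is low price: 11/8; medium price: 47/8; high price: 27/4.
Taking the (5/12, 1/2, 1/12)-weighted average: (5/12)·(11/8) + (1/2)·(47/8) + (1/12)·(27/4) = 391/96.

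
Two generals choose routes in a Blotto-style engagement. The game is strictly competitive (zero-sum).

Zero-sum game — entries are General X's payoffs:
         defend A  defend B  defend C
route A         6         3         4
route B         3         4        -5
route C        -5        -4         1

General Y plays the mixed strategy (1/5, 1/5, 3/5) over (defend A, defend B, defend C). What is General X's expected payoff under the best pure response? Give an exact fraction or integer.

route A: (6)·(1/5) + (3)·(1/5) + (4)·(3/5) = 21/5.
route B: (3)·(1/5) + (4)·(1/5) + (-5)·(3/5) = -8/5.
route C: (-5)·(1/5) + (-4)·(1/5) + (1)·(3/5) = -6/5.
The best pure response is route A with expected payoff 21/5.

21/5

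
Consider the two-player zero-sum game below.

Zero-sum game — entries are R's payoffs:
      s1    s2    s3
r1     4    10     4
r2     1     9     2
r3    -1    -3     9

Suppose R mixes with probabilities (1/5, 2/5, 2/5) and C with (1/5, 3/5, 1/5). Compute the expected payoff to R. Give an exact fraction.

Against (1/5, 3/5, 1/5), each row's expected payoff is r1: 38/5; r2: 6; r3: -1/5.
Taking the (1/5, 2/5, 2/5)-weighted average: (1/5)·(38/5) + (2/5)·(6) + (2/5)·(-1/5) = 96/25.

96/25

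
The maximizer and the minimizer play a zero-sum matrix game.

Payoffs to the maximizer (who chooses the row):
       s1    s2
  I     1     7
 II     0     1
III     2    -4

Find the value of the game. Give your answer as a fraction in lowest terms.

Row II is strictly dominated by row I, so the maximizer never plays it.
The remaining 2×2 game on (I, III) × (s1, s2) has no saddle point. Let the maximizer play I with probability p; indifference gives p + 2(1−p) = 7p − 4(1−p), so p = 1/2.
Similarly the minimizer's optimal q on s1 is 11/12, and the value is 1·(11/12) + (7)·(1/12) = 3/2.

3/2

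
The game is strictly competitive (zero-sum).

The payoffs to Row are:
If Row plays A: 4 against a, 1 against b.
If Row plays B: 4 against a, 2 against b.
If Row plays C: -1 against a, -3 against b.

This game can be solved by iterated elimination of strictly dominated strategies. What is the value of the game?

2

Row C is strictly dominated by row A (4>-1, 1>-3); eliminate C.
Column a is strictly dominated by b for Column (1<4, 2<4); eliminate a.
Row A is strictly dominated by row B (2>1); eliminate A.
Only (B, b) remains, with payoff 2.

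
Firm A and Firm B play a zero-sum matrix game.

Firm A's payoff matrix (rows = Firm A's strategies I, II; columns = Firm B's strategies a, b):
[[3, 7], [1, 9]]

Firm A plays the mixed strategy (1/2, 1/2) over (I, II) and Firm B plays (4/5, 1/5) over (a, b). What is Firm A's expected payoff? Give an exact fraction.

16/5

Against (4/5, 1/5), each row's expected payoff is I: 19/5; II: 13/5.
Taking the (1/2, 1/2)-weighted average: (1/2)·(19/5) + (1/2)·(13/5) = 16/5.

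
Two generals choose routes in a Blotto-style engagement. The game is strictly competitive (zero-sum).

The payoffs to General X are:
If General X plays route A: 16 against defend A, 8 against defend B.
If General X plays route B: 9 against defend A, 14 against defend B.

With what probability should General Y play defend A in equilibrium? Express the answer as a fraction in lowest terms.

Row minima are 8 and 9, so General X's maximin is 9; column maxima are 16 and 14, so General Y's minimax is 14. These differ, so the equilibrium is in mixed strategies.
Let General Y play defend A with probability q. General X is indifferent when 16q + 8(1−q) = 9q + 14(1−q), giving q = 6/13.

6/13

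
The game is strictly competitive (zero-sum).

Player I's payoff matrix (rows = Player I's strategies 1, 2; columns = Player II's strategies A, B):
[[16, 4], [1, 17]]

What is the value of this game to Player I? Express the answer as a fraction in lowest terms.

Row minima are 4 and 1, so Player I's maximin is 4; column maxima are 16 and 17, so Player II's minimax is 16. These differ, so the equilibrium is in mixed strategies.
Let Player I play 1 with probability p. Player II is indifferent when 16p + (1−p) = 4p + 17(1−p), giving p = 4/7.
Let Player II play A with probability q. Player I is indifferent when 16q + 4(1−q) = q + 17(1−q), giving q = 13/28.
The value is 16·(13/28) + (4)·(15/28) = 67/7.

67/7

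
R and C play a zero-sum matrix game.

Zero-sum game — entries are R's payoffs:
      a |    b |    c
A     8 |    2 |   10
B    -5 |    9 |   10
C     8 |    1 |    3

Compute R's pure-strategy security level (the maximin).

The worst-case payoff for each row is A: 2, B: -5, C: 1.
The best of these is 2.

2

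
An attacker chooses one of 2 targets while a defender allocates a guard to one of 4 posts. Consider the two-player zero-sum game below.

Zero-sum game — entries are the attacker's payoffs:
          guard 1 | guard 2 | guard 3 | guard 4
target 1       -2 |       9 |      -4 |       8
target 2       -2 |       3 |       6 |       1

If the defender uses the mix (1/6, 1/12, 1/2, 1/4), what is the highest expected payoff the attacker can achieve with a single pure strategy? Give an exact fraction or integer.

19/6

target 1: (-2)·(1/6) + (9)·(1/12) + (-4)·(1/2) + (8)·(1/4) = 5/12.
target 2: (-2)·(1/6) + (3)·(1/12) + (6)·(1/2) + (1)·(1/4) = 19/6.
The best pure response is target 2 with expected payoff 19/6.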